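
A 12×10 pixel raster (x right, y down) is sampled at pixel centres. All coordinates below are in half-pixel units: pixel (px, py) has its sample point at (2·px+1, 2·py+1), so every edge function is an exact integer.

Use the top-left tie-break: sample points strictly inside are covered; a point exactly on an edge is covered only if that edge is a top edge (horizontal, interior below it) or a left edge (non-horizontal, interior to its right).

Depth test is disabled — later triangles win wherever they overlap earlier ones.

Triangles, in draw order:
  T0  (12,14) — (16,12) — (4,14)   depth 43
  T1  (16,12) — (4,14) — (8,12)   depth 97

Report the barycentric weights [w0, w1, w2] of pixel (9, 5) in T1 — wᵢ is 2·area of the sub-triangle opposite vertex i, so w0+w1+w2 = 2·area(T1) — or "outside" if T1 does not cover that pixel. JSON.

T0:
  2·area = 16  (B↔C swapped to make it positive)
  edge (12, 14)→(4, 14): d=(-8,0) right/bottom  bias=-1
  edge (4, 14)→(16, 12): d=(12,-2) top-left  bias=+0
  edge (16, 12)→(12, 14): d=(-4,2) right/bottom  bias=-1
    (5,6)@(11, 13): e=[8,2,6] → X
    (6,6)@(13, 13): e=[8,6,2] → X
    (7,6)@(15, 13): e=[8,10,-2] → .
    (5,7)@(11, 15): e=[-8,26,-2] → .
    (6,7)@(13, 15): e=[-8,30,-6] → .
  covered (2 px):
    . . . . . . . . . . . .
    . . . . . . . . . . . .
    . . . . . . . . . . . .
    . . . . . . . . . . . .
    . . . . . . . . . . . .
    . . . . . . . . . . . .
    . . . . . X X . . . . .
    . . . . . . . . . . . .
    . . . . . . . . . . . .
    . . . . . . . . . . . .
T1:
  2·area = 16
  edge (16, 12)→(4, 14): d=(-12,2) right/bottom  bias=-1
  edge (4, 14)→(8, 12): d=(4,-2) top-left  bias=+0
  edge (8, 12)→(16, 12): d=(8,0) top-left  bias=+0
    (3,6)@(7, 13): e=[6,2,8] → X
    (4,6)@(9, 13): e=[2,6,8] → X
    (5,6)@(11, 13): e=[-2,10,8] → .
    (3,7)@(7, 15): e=[-18,10,24] → .
    (4,7)@(9, 15): e=[-22,14,24] → .
  covered (2 px):
    . . . . . . . . . . . .
    . . . . . . . . . . . .
    . . . . . . . . . . . .
    . . . . . . . . . . . .
    . . . . . . . . . . . .
    . . . . . . . . . . . .
    . . . X X . . . . . . .
    . . . . . . . . . . . .
    . . . . . . . . . . . .
    . . . . . . . . . . . .

Answer: "outside"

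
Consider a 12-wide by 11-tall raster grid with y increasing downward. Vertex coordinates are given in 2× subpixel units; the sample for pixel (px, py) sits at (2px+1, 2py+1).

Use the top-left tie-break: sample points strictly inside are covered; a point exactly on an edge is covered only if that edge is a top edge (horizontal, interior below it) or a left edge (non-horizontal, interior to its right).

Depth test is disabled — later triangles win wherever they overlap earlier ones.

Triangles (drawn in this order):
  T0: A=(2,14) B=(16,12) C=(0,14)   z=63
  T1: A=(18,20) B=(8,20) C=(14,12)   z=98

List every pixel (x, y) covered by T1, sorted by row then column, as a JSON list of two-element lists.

T0:
  2·area = 4  (B↔C swapped to make it positive)
  edge (2, 14)→(0, 14): d=(-2,0) right/bottom  bias=-1
  edge (0, 14)→(16, 12): d=(16,-2) top-left  bias=+0
  edge (16, 12)→(2, 14): d=(-14,2) right/bottom  bias=-1
    (11,5)@(23, 11): e=[6,-2,0] → .  [on edge]
    (4,6)@(9, 13): e=[2,2,0] → .  [on edge]
  covered (0 px):
    . . . . . . . . . . . .
    . . . . . . . . . . . .
    . . . . . . . . . . . .
    . . . . . . . . . . . .
    . . . . . . . . . . . .
    . . . . . . . . . . . .
    . . . . . . . . . . . .
    . . . . . . . . . . . .
    . . . . . . . . . . . .
    . . . . . . . . . . . .
    . . . . . . . . . . . .
T1:
  2·area = 80
  edge (18, 20)→(8, 20): d=(-10,0) right/bottom  bias=-1
  edge (8, 20)→(14, 12): d=(6,-8) top-left  bias=+0
  edge (14, 12)→(18, 20): d=(4,8) right/bottom  bias=-1
    (6,7)@(13, 15): e=[50,10,20] → X
    (7,7)@(15, 15): e=[50,26,4] → X
    (8,7)@(17, 15): e=[50,42,-12] → .
    (5,8)@(11, 17): e=[30,6,44] → X
    (8,8)@(17, 17): e=[30,54,-4] → .
    (4,9)@(9, 19): e=[10,2,68] → X
    (8,9)@(17, 19): e=[10,66,4] → X
    (9,9)@(19, 19): e=[10,82,-12] → .
    (4,10)@(9, 21): e=[-10,14,76] → .
    (5,10)@(11, 21): e=[-10,30,60] → .
    (6,10)@(13, 21): e=[-10,46,44] → .
    (7,10)@(15, 21): e=[-10,62,28] → .
  covered (10 px):
    . . . . . . . . . . . .
    . . . . . . . . . . . .
    . . . . . . . . . . . .
    . . . . . . . . . . . .
    . . . . . . . . . . . .
    . . . . . . . . . . . .
    . . . . . . . . . . . .
    . . . . . . X X . . . .
    . . . . . X X X . . . .
    . . . . X X X X X . . .
    . . . . . . . . . . . .

Answer: [[6,7],[7,7],[5,8],[6,8],[7,8],[4,9],[5,9],[6,9],[7,9],[8,9]]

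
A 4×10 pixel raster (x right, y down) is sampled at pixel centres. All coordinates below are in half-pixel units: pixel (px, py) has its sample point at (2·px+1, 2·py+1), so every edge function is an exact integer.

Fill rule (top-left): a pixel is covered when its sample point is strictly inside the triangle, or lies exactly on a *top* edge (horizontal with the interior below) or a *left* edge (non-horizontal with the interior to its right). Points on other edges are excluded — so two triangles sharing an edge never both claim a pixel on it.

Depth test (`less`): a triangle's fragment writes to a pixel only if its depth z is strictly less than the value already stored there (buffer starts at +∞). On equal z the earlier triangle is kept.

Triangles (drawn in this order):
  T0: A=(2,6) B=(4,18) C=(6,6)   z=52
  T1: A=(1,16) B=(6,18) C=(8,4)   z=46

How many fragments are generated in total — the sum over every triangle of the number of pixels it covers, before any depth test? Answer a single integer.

T0:
  2·area = 48  (B↔C swapped to make it positive)
  edge (2, 6)→(6, 6): d=(4,0) top-left  bias=+0
  edge (6, 6)→(4, 18): d=(-2,12) right/bottom  bias=-1
  edge (4, 18)→(2, 6): d=(-2,-12) top-left  bias=+0
    (1,3)@(3, 7): e=[4,34,10] → █
    (2,3)@(5, 7): e=[4,10,34] → █
    (3,3)@(7, 7): e=[4,-14,58] → ·
    (1,4)@(3, 9): e=[12,30,6] → █
    (3,4)@(7, 9): e=[12,-18,54] → ·
    (1,5)@(3, 11): e=[20,26,2] → █
    (3,5)@(7, 11): e=[20,-22,50] → ·
    (1,6)@(3, 13): e=[28,22,-2] → ·
    (2,6)@(5, 13): e=[28,-2,22] → ·
  covered (6 px):
    · · · ·
    · · · ·
    · · · ·
    · █ █ ·
    · █ █ ·
    · █ █ ·
    · · · ·
    · · · ·
    · · · ·
    · · · ·
T1:
  2·area = 74  (B↔C swapped to make it positive)
  edge (1, 16)→(8, 4): d=(7,-12) top-left  bias=+0
  edge (8, 4)→(6, 18): d=(-2,14) right/bottom  bias=-1
  edge (6, 18)→(1, 16): d=(-5,-2) top-left  bias=+0
    (3,3)@(7, 7): e=[9,8,57] → █
    (3,4)@(7, 9): e=[23,4,47] → █
    (2,5)@(5, 11): e=[13,28,33] → █
    (3,5)@(7, 11): e=[37,0,37] → ·  [on edge]
    (1,6)@(3, 13): e=[3,52,19] → █
    (3,6)@(7, 13): e=[51,-4,27] → ·
    (1,7)@(3, 15): e=[17,48,9] → █
    (3,7)@(7, 15): e=[65,-8,17] → ·
    (1,8)@(3, 17): e=[31,44,-1] → ·
    (2,8)@(5, 17): e=[55,16,3] → █
    (3,8)@(7, 17): e=[79,-12,7] → ·
    (2,9)@(5, 19): e=[69,12,-7] → ·
  covered (8 px):
    · · · ·
    · · · ·
    · · · ·
    · · · █
    · · · █
    · · █ ·
    · █ █ ·
    · █ █ ·
    · · █ ·
    · · · ·

Result: 14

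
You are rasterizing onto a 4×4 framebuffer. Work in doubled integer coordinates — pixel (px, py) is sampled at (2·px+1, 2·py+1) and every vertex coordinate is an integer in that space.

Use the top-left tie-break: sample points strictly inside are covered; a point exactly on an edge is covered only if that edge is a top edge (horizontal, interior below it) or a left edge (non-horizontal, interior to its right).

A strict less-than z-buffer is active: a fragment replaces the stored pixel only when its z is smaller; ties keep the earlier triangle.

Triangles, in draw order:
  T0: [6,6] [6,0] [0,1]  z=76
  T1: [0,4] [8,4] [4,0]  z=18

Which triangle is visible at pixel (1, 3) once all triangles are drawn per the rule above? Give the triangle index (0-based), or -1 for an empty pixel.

T0:
  2·area = 36  (B↔C swapped to make it positive)
  edge (6, 6)→(0, 1): d=(-6,-5) top-left  bias=+0
  edge (0, 1)→(6, 0): d=(6,-1) top-left  bias=+0
  edge (6, 0)→(6, 6): d=(0,6) right/bottom  bias=-1
    (0,0)@(1, 1): e=[5,1,30] → X
    (1,0)@(3, 1): e=[15,3,18] → X
    (2,0)@(5, 1): e=[25,5,6] → X
    (3,0)@(7, 1): e=[35,7,-6] → .
    (0,1)@(1, 3): e=[-7,13,30] → .
    (1,1)@(3, 3): e=[3,15,18] → X
    (3,1)@(7, 3): e=[23,19,-6] → .
    (1,2)@(3, 5): e=[-9,27,18] → .
    (2,2)@(5, 5): e=[1,29,6] → X
    (3,2)@(7, 5): e=[11,31,-6] → .
    (2,3)@(5, 7): e=[-11,41,6] → .
  covered (6 px):
    X X X .
    . X X .
    . . X .
    . . . .
T1:
  2·area = 32  (B↔C swapped to make it positive)
  edge (0, 4)→(4, 0): d=(4,-4) top-left  bias=+0
  edge (4, 0)→(8, 4): d=(4,4) right/bottom  bias=-1
  edge (8, 4)→(0, 4): d=(-8,0) right/bottom  bias=-1
    (1,0)@(3, 1): e=[0,8,24] → X  [on edge]
    (2,0)@(5, 1): e=[8,0,24] → .  [on edge]
    (0,1)@(1, 3): e=[0,24,8] → X  [on edge]
    (2,1)@(5, 3): e=[16,8,8] → X
    (3,1)@(7, 3): e=[24,0,8] → .  [on edge]
    (0,2)@(1, 5): e=[8,32,-8] → .
    (1,2)@(3, 5): e=[16,24,-8] → .
    (2,2)@(5, 5): e=[24,16,-8] → .
  covered (4 px):
    . X . .
    X X X .
    . . . .
    . . . .

Z-buffer (winner per pixel, '.' = empty):
  0 1 0 .
  1 1 1 .
  . . 0 .
  . . . .

Answer: -1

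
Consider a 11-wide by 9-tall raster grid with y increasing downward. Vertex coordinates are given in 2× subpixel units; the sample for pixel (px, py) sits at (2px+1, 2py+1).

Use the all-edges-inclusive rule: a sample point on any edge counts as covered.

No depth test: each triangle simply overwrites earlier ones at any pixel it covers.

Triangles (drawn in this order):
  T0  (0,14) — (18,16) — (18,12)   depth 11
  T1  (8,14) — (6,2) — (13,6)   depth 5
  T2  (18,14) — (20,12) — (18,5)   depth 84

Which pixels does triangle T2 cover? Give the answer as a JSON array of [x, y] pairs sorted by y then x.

T0:
  2·area = 72  (B↔C swapped to make it positive)
  edge (0, 14)→(18, 12): d=(18,-2) inclusive
  edge (18, 12)→(18, 16): d=(0,4) inclusive
  edge (18, 16)→(0, 14): d=(-18,-2) inclusive
    (4,6)@(9, 13): e=[0,36,36] → █  [on edge]
    (5,6)@(11, 13): e=[4,28,40] → █
    (6,6)@(13, 13): e=[8,20,44] → █
    (7,6)@(15, 13): e=[12,12,48] → █
    (8,6)@(17, 13): e=[16,4,52] → █
    (9,6)@(19, 13): e=[20,-4,56] → ·
    (4,7)@(9, 15): e=[36,36,0] → █  [on edge]
    (9,7)@(19, 15): e=[56,-4,20] → ·
    (4,8)@(9, 17): e=[72,36,-36] → ·
    (5,8)@(11, 17): e=[76,28,-32] → ·
    (6,8)@(13, 17): e=[80,20,-28] → ·
    (7,8)@(15, 17): e=[84,12,-24] → ·
  covered (10 px):
    · · · · · · · · · · ·
    · · · · · · · · · · ·
    · · · · · · · · · · ·
    · · · · · · · · · · ·
    · · · · · · · · · · ·
    · · · · · · · · · · ·
    · · · · █ █ █ █ █ · ·
    · · · · █ █ █ █ █ · ·
    · · · · · · · · · · ·
T1:
  2·area = 76
  edge (8, 14)→(6, 2): d=(-2,-12) inclusive
  edge (6, 2)→(13, 6): d=(7,4) inclusive
  edge (13, 6)→(8, 14): d=(-5,8) inclusive
    (3,1)@(7, 3): e=[10,3,63] → █
    (4,1)@(9, 3): e=[34,-5,47] → ·
    (3,2)@(7, 5): e=[6,17,53] → █
    (4,2)@(9, 5): e=[30,9,37] → █
    (5,2)@(11, 5): e=[54,1,21] → █
    (6,2)@(13, 5): e=[78,-7,5] → ·
    (3,3)@(7, 7): e=[2,31,43] → █
    (6,3)@(13, 7): e=[74,7,-5] → ·
    (3,4)@(7, 9): e=[-2,45,33] → ·
    (4,4)@(9, 9): e=[22,37,17] → █
    (6,4)@(13, 9): e=[70,21,-15] → ·
    (4,5)@(9, 11): e=[18,51,7] → █
  covered (10 px):
    · · · · · · · · · · ·
    · · · █ · · · · · · ·
    · · · █ █ █ · · · · ·
    · · · █ █ █ · · · · ·
    · · · · █ █ · · · · ·
    · · · · █ · · · · · ·
    · · · · · · · · · · ·
    · · · · · · · · · · ·
    · · · · · · · · · · ·
T2:
  2·area = 18  (B↔C swapped to make it positive)
  edge (18, 14)→(18, 5): d=(0,-9) inclusive
  edge (18, 5)→(20, 12): d=(2,7) inclusive
  edge (20, 12)→(18, 14): d=(-2,2) inclusive
    (9,4)@(19, 9): e=[9,1,8] → █
    (10,4)@(21, 9): e=[27,-13,4] → ·
    (9,5)@(19, 11): e=[9,5,4] → █
    (10,5)@(21, 11): e=[27,-9,0] → ·  [on edge]
    (9,6)@(19, 13): e=[9,9,0] → █  [on edge]
    (10,6)@(21, 13): e=[27,-5,-4] → ·
    (8,7)@(17, 15): e=[-9,27,0] → ·  [on edge]
    (9,7)@(19, 15): e=[9,13,-4] → ·
    (7,8)@(15, 17): e=[-27,45,0] → ·  [on edge]
  covered (3 px):
    · · · · · · · · · · ·
    · · · · · · · · · · ·
    · · · · · · · · · · ·
    · · · · · · · · · · ·
    · · · · · · · · · █ ·
    · · · · · · · · · █ ·
    · · · · · · · · · █ ·
    · · · · · · · · · · ·
    · · · · · · · · · · ·

Result: [[9,4],[9,5],[9,6]]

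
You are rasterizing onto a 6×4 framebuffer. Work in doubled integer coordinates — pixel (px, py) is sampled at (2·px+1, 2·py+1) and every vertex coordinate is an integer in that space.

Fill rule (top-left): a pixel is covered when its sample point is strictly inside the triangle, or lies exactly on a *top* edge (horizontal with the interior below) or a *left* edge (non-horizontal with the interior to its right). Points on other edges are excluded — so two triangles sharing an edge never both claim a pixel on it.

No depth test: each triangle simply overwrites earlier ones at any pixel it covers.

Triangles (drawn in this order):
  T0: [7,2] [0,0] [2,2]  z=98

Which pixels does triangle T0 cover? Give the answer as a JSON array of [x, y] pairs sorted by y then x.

T0:
  2·area = 10  (B↔C swapped to make it positive)
  edge (7, 2)→(2, 2): d=(-5,0) right/bottom  bias=-1
  edge (2, 2)→(0, 0): d=(-2,-2) top-left  bias=+0
  edge (0, 0)→(7, 2): d=(7,2) right/bottom  bias=-1
    (0,0)@(1, 1): e=[5,0,5] → █  [on edge]
    (1,0)@(3, 1): e=[5,4,1] → █
    (2,0)@(5, 1): e=[5,8,-3] → ·
    (0,1)@(1, 3): e=[-5,-4,19] → ·
    (1,1)@(3, 3): e=[-5,0,15] → ·  [on edge]
    (2,2)@(5, 5): e=[-15,0,25] → ·  [on edge]
    (3,3)@(7, 7): e=[-25,0,35] → ·  [on edge]
  covered (2 px):
    █ █ · · · ·
    · · · · · ·
    · · · · · ·
    · · · · · ·

Answer: [[0,0],[1,0]]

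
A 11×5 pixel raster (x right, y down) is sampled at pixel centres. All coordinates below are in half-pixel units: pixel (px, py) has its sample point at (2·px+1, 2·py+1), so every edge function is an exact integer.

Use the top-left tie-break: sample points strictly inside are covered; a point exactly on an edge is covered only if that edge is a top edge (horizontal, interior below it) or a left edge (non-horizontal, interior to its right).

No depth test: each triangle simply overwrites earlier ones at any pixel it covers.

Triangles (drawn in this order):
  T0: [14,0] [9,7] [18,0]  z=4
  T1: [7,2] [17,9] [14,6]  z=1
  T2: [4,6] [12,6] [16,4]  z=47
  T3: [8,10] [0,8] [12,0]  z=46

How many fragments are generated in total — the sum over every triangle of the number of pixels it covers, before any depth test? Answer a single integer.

T0:
  2·area = 28  (B↔C swapped to make it positive)
  edge (14, 0)→(18, 0): d=(4,0) top-left  bias=+0
  edge (18, 0)→(9, 7): d=(-9,7) right/bottom  bias=-1
  edge (9, 7)→(14, 0): d=(5,-7) top-left  bias=+0
    (7,0)@(15, 1): e=[4,12,12] → █
    (8,0)@(17, 1): e=[4,-2,26] → ·
    (6,1)@(13, 3): e=[12,8,8] → █
    (7,1)@(15, 3): e=[12,-6,22] → ·
    (5,2)@(11, 5): e=[20,4,4] → █
    (6,2)@(13, 5): e=[20,-10,18] → ·
    (4,3)@(9, 7): e=[28,0,0] → ·  [on edge]
    (5,3)@(11, 7): e=[28,-14,14] → ·
  covered (3 px):
    · · · · · · · █ · · ·
    · · · · · · █ · · · ·
    · · · · · █ · · · · ·
    · · · · · · · · · · ·
    · · · · · · · · · · ·
T1:
  2·area = 9  (B↔C swapped to make it positive)
  edge (7, 2)→(14, 6): d=(7,4) right/bottom  bias=-1
  edge (14, 6)→(17, 9): d=(3,3) right/bottom  bias=-1
  edge (17, 9)→(7, 2): d=(-10,-7) top-left  bias=+0
    (4,0)@(9, 1): e=[-15,0,24] → ·  [on edge]
    (5,1)@(11, 3): e=[-9,0,18] → ·  [on edge]
    (6,2)@(13, 5): e=[-3,0,12] → ·  [on edge]
    (7,3)@(15, 7): e=[3,0,6] → ·  [on edge]
    (8,4)@(17, 9): e=[9,0,0] → ·  [on edge]
  covered (0 px):
    · · · · · · · · · · ·
    · · · · · · · · · · ·
    · · · · · · · · · · ·
    · · · · · · · · · · ·
    · · · · · · · · · · ·
T2:
  2·area = 16  (B↔C swapped to make it positive)
  edge (4, 6)→(16, 4): d=(12,-2) top-left  bias=+0
  edge (16, 4)→(12, 6): d=(-4,2) right/bottom  bias=-1
  edge (12, 6)→(4, 6): d=(-8,0) right/bottom  bias=-1
    (5,2)@(11, 5): e=[2,6,8] → █
    (6,2)@(13, 5): e=[6,2,8] → █
    (7,2)@(15, 5): e=[10,-2,8] → ·
    (5,3)@(11, 7): e=[26,-2,-8] → ·
    (6,3)@(13, 7): e=[30,-6,-8] → ·
  covered (2 px):
    · · · · · · · · · · ·
    · · · · · · · · · · ·
    · · · · · █ █ · · · ·
    · · · · · · · · · · ·
    · · · · · · · · · · ·
T3:
  2·area = 88
  edge (8, 10)→(0, 8): d=(-8,-2) top-left  bias=+0
  edge (0, 8)→(12, 0): d=(12,-8) top-left  bias=+0
  edge (12, 0)→(8, 10): d=(-4,10) right/bottom  bias=-1
    (5,0)@(11, 1): e=[78,4,6] → █
    (6,0)@(13, 1): e=[82,20,-14] → ·
    (4,1)@(9, 3): e=[58,12,18] → █
    (5,1)@(11, 3): e=[62,28,-2] → ·
    (2,2)@(5, 5): e=[34,4,50] → █
    (3,2)@(7, 5): e=[38,20,30] → █
    (5,2)@(11, 5): e=[46,52,-10] → ·
    (1,3)@(3, 7): e=[14,12,62] → █
    (5,3)@(11, 7): e=[30,76,-18] → ·
    (1,4)@(3, 9): e=[-2,36,54] → ·
    (2,4)@(5, 9): e=[2,52,34] → █
    (4,4)@(9, 9): e=[10,84,-6] → ·
  covered (11 px):
    · · · · · █ · · · · ·
    · · · · █ · · · · · ·
    · · █ █ █ · · · · · ·
    · █ █ █ █ · · · · · ·
    · · █ █ · · · · · · ·

Answer: 16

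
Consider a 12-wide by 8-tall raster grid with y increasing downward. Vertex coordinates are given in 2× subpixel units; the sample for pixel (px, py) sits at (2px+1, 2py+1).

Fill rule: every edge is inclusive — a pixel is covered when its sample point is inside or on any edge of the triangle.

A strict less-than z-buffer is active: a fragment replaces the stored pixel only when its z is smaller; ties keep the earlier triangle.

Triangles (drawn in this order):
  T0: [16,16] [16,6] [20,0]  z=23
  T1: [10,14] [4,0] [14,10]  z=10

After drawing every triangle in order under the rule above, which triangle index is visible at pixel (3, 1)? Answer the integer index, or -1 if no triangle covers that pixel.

T0:
  2·area = 40
  edge (16, 16)→(16, 6): d=(0,-10) inclusive
  edge (16, 6)→(20, 0): d=(4,-6) inclusive
  edge (20, 0)→(16, 16): d=(-4,16) inclusive
    (9,1)@(19, 3): e=[30,6,4] → █
    (10,1)@(21, 3): e=[50,18,-28] → ·
    (8,2)@(17, 5): e=[10,2,28] → █
    (9,2)@(19, 5): e=[30,14,-4] → ·
    (8,3)@(17, 7): e=[10,10,20] → █
    (9,3)@(19, 7): e=[30,22,-12] → ·
    (8,4)@(17, 9): e=[10,18,12] → █
    (9,4)@(19, 9): e=[30,30,-20] → ·
    (8,5)@(17, 11): e=[10,26,4] → █
    (9,5)@(19, 11): e=[30,38,-28] → ·
    (8,6)@(17, 13): e=[10,34,-4] → ·
  covered (5 px):
    · · · · · · · · · · · ·
    · · · · · · · · · █ · ·
    · · · · · · · · █ · · ·
    · · · · · · · · █ · · ·
    · · · · · · · · █ · · ·
    · · · · · · · · █ · · ·
    · · · · · · · · · · · ·
    · · · · · · · · · · · ·
T1:
  2·area = 80
  edge (10, 14)→(4, 0): d=(-6,-14) inclusive
  edge (4, 0)→(14, 10): d=(10,10) inclusive
  edge (14, 10)→(10, 14): d=(-4,4) inclusive
    (2,0)@(5, 1): e=[8,0,72] → █  [on edge]
    (3,0)@(7, 1): e=[36,-20,64] → ·
    (11,0)@(23, 1): e=[260,-180,0] → ·  [on edge]
    (2,1)@(5, 3): e=[-4,20,64] → ·
    (3,1)@(7, 3): e=[24,0,56] → █  [on edge]
    (4,1)@(9, 3): e=[52,-20,48] → ·
    (10,1)@(21, 3): e=[220,-140,0] → ·  [on edge]
    (3,2)@(7, 5): e=[12,20,48] → █
    (4,2)@(9, 5): e=[40,0,40] → █  [on edge]
    (5,2)@(11, 5): e=[68,-20,32] → ·
    (9,2)@(19, 5): e=[180,-100,0] → ·  [on edge]
    (3,3)@(7, 7): e=[0,40,40] → █  [on edge]
    (5,3)@(11, 7): e=[56,0,24] → █  [on edge]
    (8,3)@(17, 7): e=[140,-60,0] → ·  [on edge]
    (6,4)@(13, 9): e=[72,0,8] → █  [on edge]
    (7,4)@(15, 9): e=[100,-20,0] → ·  [on edge]
    (6,5)@(13, 11): e=[60,20,0] → █  [on edge]
    (7,5)@(15, 11): e=[88,0,-8] → ·  [on edge]
    (5,6)@(11, 13): e=[20,60,0] → █  [on edge]
    (8,6)@(17, 13): e=[104,0,-24] → ·  [on edge]
    (4,7)@(9, 15): e=[-20,100,0] → ·  [on edge]
    (9,7)@(19, 15): e=[120,0,-40] → ·  [on edge]
  covered (14 px):
    · · █ · · · · · · · · ·
    · · · █ · · · · · · · ·
    · · · █ █ · · · · · · ·
    · · · █ █ █ · · · · · ·
    · · · · █ █ █ · · · · ·
    · · · · █ █ █ · · · · ·
    · · · · · █ · · · · · ·
    · · · · · · · · · · · ·

Z-buffer (winner per pixel, '.' = empty):
  . . 1 . . . . . . . . .
  . . . 1 . . . . . 0 . .
  . . . 1 1 . . . 0 . . .
  . . . 1 1 1 . . 0 . . .
  . . . . 1 1 1 . 0 . . .
  . . . . 1 1 1 . 0 . . .
  . . . . . 1 . . . . . .
  . . . . . . . . . . . .

Answer: 1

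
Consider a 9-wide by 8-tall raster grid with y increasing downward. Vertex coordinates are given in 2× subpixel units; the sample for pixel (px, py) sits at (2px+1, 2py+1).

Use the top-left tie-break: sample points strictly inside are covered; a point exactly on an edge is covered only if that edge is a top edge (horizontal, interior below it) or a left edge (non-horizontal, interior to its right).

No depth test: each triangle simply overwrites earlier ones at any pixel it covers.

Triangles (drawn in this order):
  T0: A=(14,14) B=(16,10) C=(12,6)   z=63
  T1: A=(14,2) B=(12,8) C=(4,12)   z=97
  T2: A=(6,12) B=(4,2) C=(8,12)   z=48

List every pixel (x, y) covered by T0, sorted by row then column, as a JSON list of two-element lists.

T0:
  2·area = 24  (B↔C swapped to make it positive)
  edge (14, 14)→(12, 6): d=(-2,-8) top-left  bias=+0
  edge (12, 6)→(16, 10): d=(4,4) right/bottom  bias=-1
  edge (16, 10)→(14, 14): d=(-2,4) right/bottom  bias=-1
    (3,0)@(7, 1): e=[-30,0,54] → .  [on edge]
    (4,1)@(9, 3): e=[-18,0,42] → .  [on edge]
    (5,2)@(11, 5): e=[-6,0,30] → .  [on edge]
    (6,3)@(13, 7): e=[6,0,18] → .  [on edge]
    (6,4)@(13, 9): e=[2,8,14] → X
    (7,4)@(15, 9): e=[18,0,6] → .  [on edge]
    (6,5)@(13, 11): e=[-2,16,10] → .
    (7,5)@(15, 11): e=[14,8,2] → X
    (8,5)@(17, 11): e=[30,0,-6] → .  [on edge]
    (7,6)@(15, 13): e=[10,16,-2] → .
  covered (2 px):
    . . . . . . . . .
    . . . . . . . . .
    . . . . . . . . .
    . . . . . . . . .
    . . . . . . X . .
    . . . . . . . X .
    . . . . . . . . .
    . . . . . . . . .
T1:
  2·area = 40
  edge (14, 2)→(12, 8): d=(-2,6) right/bottom  bias=-1
  edge (12, 8)→(4, 12): d=(-8,4) right/bottom  bias=-1
  edge (4, 12)→(14, 2): d=(10,-10) top-left  bias=+0
    (7,0)@(15, 1): e=[-4,44,0] → .  [on edge]
    (6,1)@(13, 3): e=[4,36,0] → X  [on edge]
    (7,1)@(15, 3): e=[-8,28,20] → .
    (5,2)@(11, 5): e=[12,28,0] → X  [on edge]
    (6,2)@(13, 5): e=[0,20,20] → .  [on edge]
    (4,3)@(9, 7): e=[20,20,0] → X  [on edge]
    (6,3)@(13, 7): e=[-4,4,40] → .
    (3,4)@(7, 9): e=[28,12,0] → X  [on edge]
    (5,4)@(11, 9): e=[4,-4,40] → .
    (2,5)@(5, 11): e=[36,4,0] → X  [on edge]
    (3,5)@(7, 11): e=[24,-4,20] → .
    (4,5)@(9, 11): e=[12,-12,40] → .
    (5,5)@(11, 11): e=[0,-20,60] → .  [on edge]
    (1,6)@(3, 13): e=[44,-4,0] → .  [on edge]
    (0,7)@(1, 15): e=[52,-12,0] → .  [on edge]
  covered (7 px):
    . . . . . . . . .
    . . . . . . X . .
    . . . . . X . . .
    . . . . X X . . .
    . . . X X . . . .
    . . X . . . . . .
    . . . . . . . . .
    . . . . . . . . .
T2:
  2·area = 20
  edge (6, 12)→(4, 2): d=(-2,-10) top-left  bias=+0
  edge (4, 2)→(8, 12): d=(4,10) right/bottom  bias=-1
  edge (8, 12)→(6, 12): d=(-2,0) right/bottom  bias=-1
    (2,2)@(5, 5): e=[4,2,14] → X
    (3,2)@(7, 5): e=[24,-18,14] → .
    (2,3)@(5, 7): e=[0,10,10] → X  [on edge]
    (3,3)@(7, 7): e=[20,-10,10] → .
    (2,4)@(5, 9): e=[-4,18,6] → .
    (3,5)@(7, 11): e=[12,6,2] → X
    (4,5)@(9, 11): e=[32,-14,2] → .
    (3,6)@(7, 13): e=[8,14,-2] → .
  covered (3 px):
    . . . . . . . . .
    . . . . . . . . .
    . . X . . . . . .
    . . X . . . . . .
    . . . . . . . . .
    . . . X . . . . .
    . . . . . . . . .
    . . . . . . . . .

Final: [[6,4],[7,5]]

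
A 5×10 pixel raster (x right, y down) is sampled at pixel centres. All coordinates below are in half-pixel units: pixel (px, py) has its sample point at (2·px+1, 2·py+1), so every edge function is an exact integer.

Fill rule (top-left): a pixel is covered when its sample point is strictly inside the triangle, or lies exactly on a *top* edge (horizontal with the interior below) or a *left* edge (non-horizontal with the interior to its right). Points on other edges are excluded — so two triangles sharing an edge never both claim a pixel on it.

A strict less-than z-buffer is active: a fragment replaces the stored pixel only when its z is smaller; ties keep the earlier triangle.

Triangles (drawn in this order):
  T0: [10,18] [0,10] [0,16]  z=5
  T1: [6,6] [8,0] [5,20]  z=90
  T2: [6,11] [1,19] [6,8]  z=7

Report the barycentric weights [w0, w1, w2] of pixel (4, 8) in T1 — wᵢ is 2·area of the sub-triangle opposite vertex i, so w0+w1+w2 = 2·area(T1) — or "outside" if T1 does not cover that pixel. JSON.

T0:
  2·area = 60  (B↔C swapped to make it positive)
  edge (10, 18)→(0, 16): d=(-10,-2) top-left  bias=+0
  edge (0, 16)→(0, 10): d=(0,-6) top-left  bias=+0
  edge (0, 10)→(10, 18): d=(10,8) right/bottom  bias=-1
    (0,5)@(1, 11): e=[52,6,2] → #
    (1,5)@(3, 11): e=[56,18,-14] → ·
    (0,6)@(1, 13): e=[32,6,22] → #
    (1,6)@(3, 13): e=[36,18,6] → #
    (2,6)@(5, 13): e=[40,30,-10] → ·
    (0,7)@(1, 15): e=[12,6,42] → #
    (2,7)@(5, 15): e=[20,30,10] → #
    (3,7)@(7, 15): e=[24,42,-6] → ·
    (0,8)@(1, 17): e=[-8,6,62] → ·
    (1,8)@(3, 17): e=[-4,18,46] → ·
    (2,8)@(5, 17): e=[0,30,30] → #  [on edge]
    (3,8)@(7, 17): e=[4,42,14] → #
  covered (8 px):
    · · · · ·
    · · · · ·
    · · · · ·
    · · · · ·
    · · · · ·
    # · · · ·
    # # · · ·
    # # # · ·
    · · # # ·
    · · · · ·
T1:
  2·area = 22
  edge (6, 6)→(8, 0): d=(2,-6) top-left  bias=+0
  edge (8, 0)→(5, 20): d=(-3,20) right/bottom  bias=-1
  edge (5, 20)→(6, 6): d=(1,-14) top-left  bias=+0
    (3,1)@(7, 3): e=[0,11,11] → #  [on edge]
    (4,1)@(9, 3): e=[12,-29,39] → ·
    (3,2)@(7, 5): e=[4,5,13] → #
    (4,2)@(9, 5): e=[16,-35,41] → ·
    (3,3)@(7, 7): e=[8,-1,15] → ·
    (2,4)@(5, 9): e=[0,33,-11] → ·  [on edge]
    (1,7)@(3, 15): e=[0,55,-33] → ·  [on edge]
  covered (2 px):
    · · · · ·
    · · · # ·
    · · · # ·
    · · · · ·
    · · · · ·
    · · · · ·
    · · · · ·
    · · · · ·
    · · · · ·
    · · · · ·
T2:
  2·area = 15
  edge (6, 11)→(1, 19): d=(-5,8) right/bottom  bias=-1
  edge (1, 19)→(6, 8): d=(5,-11) top-left  bias=+0
  edge (6, 8)→(6, 11): d=(0,3) right/bottom  bias=-1
    (2,5)@(5, 11): e=[8,4,3] → #
    (3,5)@(7, 11): e=[-8,26,-3] → ·
    (2,6)@(5, 13): e=[-2,14,3] → ·
    (1,7)@(3, 15): e=[4,2,9] → #
    (2,7)@(5, 15): e=[-12,24,3] → ·
    (1,8)@(3, 17): e=[-6,12,9] → ·
    (0,9)@(1, 19): e=[0,0,15] → ·  [on edge]
  covered (2 px):
    · · · · ·
    · · · · ·
    · · · · ·
    · · · · ·
    · · · · ·
    · · # · ·
    · · · · ·
    · # · · ·
    · · · · ·
    · · · · ·

Final: "outside"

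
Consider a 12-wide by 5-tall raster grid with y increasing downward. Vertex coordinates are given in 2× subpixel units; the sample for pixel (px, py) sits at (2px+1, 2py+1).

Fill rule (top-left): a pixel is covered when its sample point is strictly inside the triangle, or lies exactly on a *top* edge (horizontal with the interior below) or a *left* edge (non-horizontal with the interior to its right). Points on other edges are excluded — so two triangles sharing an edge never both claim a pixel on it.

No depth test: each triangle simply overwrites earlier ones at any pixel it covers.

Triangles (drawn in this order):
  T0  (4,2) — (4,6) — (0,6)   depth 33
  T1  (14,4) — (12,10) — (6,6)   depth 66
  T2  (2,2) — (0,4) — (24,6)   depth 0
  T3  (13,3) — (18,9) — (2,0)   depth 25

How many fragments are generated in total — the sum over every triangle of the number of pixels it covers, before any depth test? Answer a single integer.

T0:
  2·area = 16
  edge (4, 2)→(4, 6): d=(0,4) right/bottom  bias=-1
  edge (4, 6)→(0, 6): d=(-4,0) right/bottom  bias=-1
  edge (0, 6)→(4, 2): d=(4,-4) top-left  bias=+0
    (2,0)@(5, 1): e=[-4,20,0] → ·  [on edge]
    (1,1)@(3, 3): e=[4,12,0] → █  [on edge]
    (2,1)@(5, 3): e=[-4,12,8] → ·
    (0,2)@(1, 5): e=[12,4,0] → █  [on edge]
    (2,2)@(5, 5): e=[-4,4,16] → ·
    (0,3)@(1, 7): e=[12,-4,8] → ·
    (1,3)@(3, 7): e=[4,-4,16] → ·
  covered (3 px):
    · · · · · · · · · · · ·
    · █ · · · · · · · · · ·
    █ █ · · · · · · · · · ·
    · · · · · · · · · · · ·
    · · · · · · · · · · · ·
T1:
  2·area = 44
  edge (14, 4)→(12, 10): d=(-2,6) right/bottom  bias=-1
  edge (12, 10)→(6, 6): d=(-6,-4) top-left  bias=+0
  edge (6, 6)→(14, 4): d=(8,-2) top-left  bias=+0
    (7,0)@(15, 1): e=[0,66,-22] → ·  [on edge]
    (5,2)@(11, 5): e=[16,26,2] → █
    (6,2)@(13, 5): e=[4,34,6] → █
    (7,2)@(15, 5): e=[-8,42,10] → ·
    (4,3)@(9, 7): e=[24,6,14] → █
    (6,3)@(13, 7): e=[0,22,22] → ·  [on edge]
    (4,4)@(9, 9): e=[20,-6,30] → ·
    (5,4)@(11, 9): e=[8,2,34] → █
    (6,4)@(13, 9): e=[-4,10,38] → ·
  covered (5 px):
    · · · · · · · · · · · ·
    · · · · · · · · · · · ·
    · · · · · █ █ · · · · ·
    · · · · █ █ · · · · · ·
    · · · · · █ · · · · · ·
T2:
  2·area = 52  (B↔C swapped to make it positive)
  edge (2, 2)→(24, 6): d=(22,4) right/bottom  bias=-1
  edge (24, 6)→(0, 4): d=(-24,-2) top-left  bias=+0
  edge (0, 4)→(2, 2): d=(2,-2) top-left  bias=+0
    (1,0)@(3, 1): e=[-26,78,0] → ·  [on edge]
    (0,1)@(1, 3): e=[26,26,0] → █  [on edge]
    (1,1)@(3, 3): e=[18,30,4] → █
    (2,1)@(5, 3): e=[10,34,8] → █
    (3,1)@(7, 3): e=[2,38,12] → █
    (4,1)@(9, 3): e=[-6,42,16] → ·
    (0,2)@(1, 5): e=[70,-22,4] → ·
    (1,2)@(3, 5): e=[62,-18,8] → ·
    (2,2)@(5, 5): e=[54,-14,12] → ·
    (3,2)@(7, 5): e=[46,-10,16] → ·
    (6,2)@(13, 5): e=[22,2,28] → █
    (7,2)@(15, 5): e=[14,6,32] → █
  covered (7 px):
    · · · · · · · · · · · ·
    █ █ █ █ · · · · · · · ·
    · · · · · · █ █ █ · · ·
    · · · · · · · · · · · ·
    · · · · · · · · · · · ·
T3:
  2·area = 51
  edge (13, 3)→(18, 9): d=(5,6) right/bottom  bias=-1
  edge (18, 9)→(2, 0): d=(-16,-9) top-left  bias=+0
  edge (2, 0)→(13, 3): d=(11,3) right/bottom  bias=-1
    (2,0)@(5, 1): e=[38,11,2] → █
    (3,0)@(7, 1): e=[26,29,-4] → ·
    (2,1)@(5, 3): e=[48,-21,24] → ·
    (4,1)@(9, 3): e=[24,15,12] → █
    (5,1)@(11, 3): e=[12,33,6] → █
    (6,1)@(13, 3): e=[0,51,0] → ·  [on edge]
    (4,2)@(9, 5): e=[34,-17,34] → ·
    (5,2)@(11, 5): e=[22,1,28] → █
    (6,2)@(13, 5): e=[10,19,22] → █
    (7,2)@(15, 5): e=[-2,37,16] → ·
    (5,3)@(11, 7): e=[32,-31,50] → ·
    (6,3)@(13, 7): e=[20,-13,44] → ·
  covered (6 px):
    · · █ · · · · · · · · ·
    · · · · █ █ · · · · · ·
    · · · · · █ █ · · · · ·
    · · · · · · · █ · · · ·
    · · · · · · · · · · · ·

Result: 21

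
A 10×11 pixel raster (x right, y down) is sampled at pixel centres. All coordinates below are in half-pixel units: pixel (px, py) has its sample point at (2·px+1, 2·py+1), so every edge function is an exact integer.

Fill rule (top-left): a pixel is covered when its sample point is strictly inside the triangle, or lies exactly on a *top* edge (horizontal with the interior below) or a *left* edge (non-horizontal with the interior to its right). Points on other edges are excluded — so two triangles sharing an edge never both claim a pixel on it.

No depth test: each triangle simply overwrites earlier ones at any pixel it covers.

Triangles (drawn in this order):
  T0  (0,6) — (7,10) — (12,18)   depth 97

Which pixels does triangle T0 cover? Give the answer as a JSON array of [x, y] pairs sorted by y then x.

T0:
  2·area = 36
  edge (0, 6)→(7, 10): d=(7,4) right/bottom  bias=-1
  edge (7, 10)→(12, 18): d=(5,8) right/bottom  bias=-1
  edge (12, 18)→(0, 6): d=(-12,-12) top-left  bias=+0
    (0,3)@(1, 7): e=[3,33,0] → X  [on edge]
    (1,3)@(3, 7): e=[-5,17,24] → .
    (0,4)@(1, 9): e=[17,43,-24] → .
    (1,4)@(3, 9): e=[9,27,0] → X  [on edge]
    (2,4)@(5, 9): e=[1,11,24] → X
    (3,4)@(7, 9): e=[-7,-5,48] → .
    (1,5)@(3, 11): e=[23,37,-24] → .
    (2,5)@(5, 11): e=[15,21,0] → X  [on edge]
    (3,5)@(7, 11): e=[7,5,24] → X
    (4,5)@(9, 11): e=[-1,-11,48] → .
    (2,6)@(5, 13): e=[29,31,-24] → .
    (3,6)@(7, 13): e=[21,15,0] → X  [on edge]
    (4,7)@(9, 15): e=[27,9,0] → X  [on edge]
    (5,8)@(11, 17): e=[33,3,0] → X  [on edge]
    (6,9)@(13, 19): e=[39,-3,0] → .  [on edge]
    (7,10)@(15, 21): e=[45,-9,0] → .  [on edge]
  covered (8 px):
    . . . . . . . . . .
    . . . . . . . . . .
    . . . . . . . . . .
    X . . . . . . . . .
    . X X . . . . . . .
    . . X X . . . . . .
    . . . X . . . . . .
    . . . . X . . . . .
    . . . . . X . . . .
    . . . . . . . . . .
    . . . . . . . . . .

Answer: [[0,3],[1,4],[2,4],[2,5],[3,5],[3,6],[4,7],[5,8]]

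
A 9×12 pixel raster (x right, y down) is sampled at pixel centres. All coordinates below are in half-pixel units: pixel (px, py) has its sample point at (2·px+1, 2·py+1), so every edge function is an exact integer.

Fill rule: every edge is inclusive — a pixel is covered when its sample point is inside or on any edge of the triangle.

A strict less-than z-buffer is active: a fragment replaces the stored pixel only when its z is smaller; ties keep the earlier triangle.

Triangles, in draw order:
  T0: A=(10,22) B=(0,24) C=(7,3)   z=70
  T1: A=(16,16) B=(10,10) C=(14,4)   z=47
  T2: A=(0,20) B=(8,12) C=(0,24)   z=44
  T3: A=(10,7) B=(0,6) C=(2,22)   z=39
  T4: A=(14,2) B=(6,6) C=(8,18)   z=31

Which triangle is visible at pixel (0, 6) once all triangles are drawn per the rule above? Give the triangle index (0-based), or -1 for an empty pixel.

T0:
  2·area = 196
  edge (10, 22)→(0, 24): d=(-10,2) inclusive
  edge (0, 24)→(7, 3): d=(7,-21) inclusive
  edge (7, 3)→(10, 22): d=(3,19) inclusive
    (3,1)@(7, 3): e=[196,0,0] → #  [on edge]
    (4,1)@(9, 3): e=[192,42,-38] → ·
    (3,2)@(7, 5): e=[176,14,6] → #
    (4,2)@(9, 5): e=[172,56,-32] → ·
    (3,3)@(7, 7): e=[156,28,12] → #
    (4,3)@(9, 7): e=[152,70,-26] → ·
    (2,4)@(5, 9): e=[140,0,56] → #  [on edge]
    (4,4)@(9, 9): e=[132,84,-20] → ·
    (2,5)@(5, 11): e=[120,14,62] → #
    (4,5)@(9, 11): e=[112,98,-14] → ·
    (2,6)@(5, 13): e=[100,28,68] → #
    (4,6)@(9, 13): e=[92,112,-8] → ·
    (1,7)@(3, 15): e=[84,0,112] → #  [on edge]
    (0,10)@(1, 21): e=[28,0,168] → #  [on edge]
    (7,10)@(15, 21): e=[0,294,-98] → ·  [on edge]
    (2,11)@(5, 23): e=[0,98,98] → #  [on edge]
  covered (28 px):
    · · · · · · · · ·
    · · · # · · · · ·
    · · · # · · · · ·
    · · · # · · · · ·
    · · # # · · · · ·
    · · # # · · · · ·
    · · # # · · · · ·
    · # # # · · · · ·
    · # # # # · · · ·
    · # # # # · · · ·
    # # # # # · · · ·
    # # # · · · · · ·
T1:
  2·area = 60
  edge (16, 16)→(10, 10): d=(-6,-6) inclusive
  edge (10, 10)→(14, 4): d=(4,-6) inclusive
  edge (14, 4)→(16, 16): d=(2,12) inclusive
    (0,0)@(1, 1): e=[0,-90,150] → ·  [on edge]
    (1,1)@(3, 3): e=[0,-70,130] → ·  [on edge]
    (2,2)@(5, 5): e=[0,-50,110] → ·  [on edge]
    (3,3)@(7, 7): e=[0,-30,90] → ·  [on edge]
    (6,3)@(13, 7): e=[36,6,18] → #
    (7,3)@(15, 7): e=[48,18,-6] → ·
    (4,4)@(9, 9): e=[0,-10,70] → ·  [on edge]
    (5,4)@(11, 9): e=[12,2,46] → #
    (7,4)@(15, 9): e=[36,26,-2] → ·
    (5,5)@(11, 11): e=[0,10,50] → #  [on edge]
    (7,5)@(15, 11): e=[24,34,2] → #
    (8,5)@(17, 11): e=[36,46,-22] → ·
    (6,6)@(13, 13): e=[0,30,30] → #  [on edge]
    (7,7)@(15, 15): e=[0,50,10] → #  [on edge]
    (8,8)@(17, 17): e=[0,70,-10] → ·  [on edge]
  covered (9 px):
    · · · · · · · · ·
    · · · · · · · · ·
    · · · · · · · · ·
    · · · · · · # · ·
    · · · · · # # · ·
    · · · · · # # # ·
    · · · · · · # # ·
    · · · · · · · # ·
    · · · · · · · · ·
    · · · · · · · · ·
    · · · · · · · · ·
    · · · · · · · · ·
T2:
  2·area = 32
  edge (0, 20)→(8, 12): d=(8,-8) inclusive
  edge (8, 12)→(0, 24): d=(-8,12) inclusive
  edge (0, 24)→(0, 20): d=(0,-4) inclusive
    (8,1)@(17, 3): e=[0,-36,68] → ·  [on edge]
    (7,2)@(15, 5): e=[0,-28,60] → ·  [on edge]
    (6,3)@(13, 7): e=[0,-20,52] → ·  [on edge]
    (5,4)@(11, 9): e=[0,-12,44] → ·  [on edge]
    (4,5)@(9, 11): e=[0,-4,36] → ·  [on edge]
    (3,6)@(7, 13): e=[0,4,28] → #  [on edge]
    (4,6)@(9, 13): e=[16,-20,36] → ·
    (2,7)@(5, 15): e=[0,12,20] → #  [on edge]
    (3,7)@(7, 15): e=[16,-12,28] → ·
    (1,8)@(3, 17): e=[0,20,12] → #  [on edge]
    (2,8)@(5, 17): e=[16,-4,20] → ·
    (0,9)@(1, 19): e=[0,28,4] → #  [on edge]
  covered (6 px):
    · · · · · · · · ·
    · · · · · · · · ·
    · · · · · · · · ·
    · · · · · · · · ·
    · · · · · · · · ·
    · · · · · · · · ·
    · · · # · · · · ·
    · · # · · · · · ·
    · # · · · · · · ·
    # # · · · · · · ·
    # · · · · · · · ·
    · · · · · · · · ·
T3:
  2·area = 158  (B↔C swapped to make it positive)
  edge (10, 7)→(2, 22): d=(-8,15) inclusive
  edge (2, 22)→(0, 6): d=(-2,-16) inclusive
  edge (0, 6)→(10, 7): d=(10,1) inclusive
    (0,3)@(1, 7): e=[135,14,9] → #
    (1,3)@(3, 7): e=[105,46,7] → #
    (2,3)@(5, 7): e=[75,78,5] → #
    (3,3)@(7, 7): e=[45,110,3] → #
    (4,3)@(9, 7): e=[15,142,1] → #
    (5,3)@(11, 7): e=[-15,174,-1] → ·
    (0,4)@(1, 9): e=[119,10,29] → #
    (4,4)@(9, 9): e=[-1,138,21] → ·
    (0,5)@(1, 11): e=[103,6,49] → #
    (4,5)@(9, 11): e=[-17,134,41] → ·
    (0,6)@(1, 13): e=[87,2,69] → #
    (3,6)@(7, 13): e=[-3,98,63] → ·
  covered (20 px):
    · · · · · · · · ·
    · · · · · · · · ·
    · · · · · · · · ·
    # # # # # · · · ·
    # # # # · · · · ·
    # # # # · · · · ·
    # # # · · · · · ·
    · # # · · · · · ·
    · # · · · · · · ·
    · # · · · · · · ·
    · · · · · · · · ·
    · · · · · · · · ·
T4:
  2·area = 104  (B↔C swapped to make it positive)
  edge (14, 2)→(8, 18): d=(-6,16) inclusive
  edge (8, 18)→(6, 6): d=(-2,-12) inclusive
  edge (6, 6)→(14, 2): d=(8,-4) inclusive
    (6,1)@(13, 3): e=[10,90,4] → #
    (7,1)@(15, 3): e=[-22,114,12] → ·
    (4,2)@(9, 5): e=[62,38,4] → #
    (5,2)@(11, 5): e=[30,62,12] → #
    (6,2)@(13, 5): e=[-2,86,20] → ·
    (3,3)@(7, 7): e=[82,10,12] → #
    (6,3)@(13, 7): e=[-14,82,36] → ·
    (3,4)@(7, 9): e=[70,6,28] → #
    (6,4)@(13, 9): e=[-26,78,52] → ·
    (3,5)@(7, 11): e=[58,2,44] → #
    (5,5)@(11, 11): e=[-6,50,60] → ·
    (3,6)@(7, 13): e=[46,-2,60] → ·
  covered (13 px):
    · · · · · · · · ·
    · · · · · · # · ·
    · · · · # # · · ·
    · · · # # # · · ·
    · · · # # # · · ·
    · · · # # · · · ·
    · · · · # · · · ·
    · · · · # · · · ·
    · · · · · · · · ·
    · · · · · · · · ·
    · · · · · · · · ·
    · · · · · · · · ·

Z-buffer (winner per pixel, '.' = empty):
  . . . . . . . . .
  . . . 0 . . 4 . .
  . . . 0 4 4 . . .
  3 3 3 4 4 4 1 . .
  3 3 3 4 4 4 1 . .
  3 3 3 4 4 1 1 1 .
  3 3 3 2 4 . 1 1 .
  . 3 3 0 4 . . 1 .
  . 3 0 0 0 . . . .
  2 3 0 0 0 . . . .
  2 0 0 0 0 . . . .
  0 0 0 . . . . . .

Result: 3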